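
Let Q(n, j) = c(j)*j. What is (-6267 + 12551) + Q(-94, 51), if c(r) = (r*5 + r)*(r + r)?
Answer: 1598096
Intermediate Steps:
c(r) = 12*r**2 (c(r) = (5*r + r)*(2*r) = (6*r)*(2*r) = 12*r**2)
Q(n, j) = 12*j**3 (Q(n, j) = (12*j**2)*j = 12*j**3)
(-6267 + 12551) + Q(-94, 51) = (-6267 + 12551) + 12*51**3 = 6284 + 12*132651 = 6284 + 1591812 = 1598096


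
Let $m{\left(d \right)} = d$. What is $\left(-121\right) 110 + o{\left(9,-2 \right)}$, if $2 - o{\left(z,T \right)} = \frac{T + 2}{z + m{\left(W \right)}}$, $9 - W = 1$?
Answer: $-13308$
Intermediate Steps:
$W = 8$ ($W = 9 - 1 = 8$)
$o{\left(z,T \right)} = 2 - \frac{2 + T}{8 + z}$ ($o{\left(z,T \right)} = 2 - \frac{T + 2}{z + 8} = 2 - \frac{2 + T}{8 + z}$)
$\left(-121\right) 110 + o{\left(9,-2 \right)} = \left(-121\right) 110 + \frac{14 - -2 + 2 \cdot 9}{8 + 9} = -13310 + \frac{14 + 2 + 18}{17} = -13310 + \frac{1}{17} \cdot 34 = -13310 + 2 = -13308$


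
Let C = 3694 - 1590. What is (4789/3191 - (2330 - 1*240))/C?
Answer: -6664401/6713864 ≈ -0.99263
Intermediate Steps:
C = 2104
(4789/3191 - (2330 - 1*240))/C = (4789/3191 - (2330 - 1*240))/2104 = (4789*(1/3191) - (2330 - 240))*(1/2104) = (4789/3191 - 1*2090)*(1/2104) = (4789/3191 - 2090)*(1/2104) = -6664401/3191*1/2104 = -6664401/6713864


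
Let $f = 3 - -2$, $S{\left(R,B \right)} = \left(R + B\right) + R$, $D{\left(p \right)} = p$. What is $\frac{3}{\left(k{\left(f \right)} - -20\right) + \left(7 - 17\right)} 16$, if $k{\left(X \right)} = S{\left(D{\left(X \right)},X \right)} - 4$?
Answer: $\frac{16}{7} \approx 2.2857$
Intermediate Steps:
$S{\left(R,B \right)} = B + 2 R$ ($S{\left(R,B \right)} = \left(B + R\right) + R = B + 2 R$)
$f = 5$ ($f = 3 + 2 = 5$)
$k{\left(X \right)} = -4 + 3 X$ ($k{\left(X \right)} = \left(X + 2 X\right) - 4 = 3 X - 4 = -4 + 3 X$)
$\frac{3}{\left(k{\left(f \right)} - -20\right) + \left(7 - 17\right)} 16 = \frac{3}{\left(\left(-4 + 3 \cdot 5\right) - -20\right) + \left(7 - 17\right)} 16 = \frac{3}{\left(\left(-4 + 15\right) + 20\right) + \left(7 - 17\right)} 16 = \frac{3}{\left(11 + 20\right) - 10} \cdot 16 = \frac{3}{31 - 10} \cdot 16 = \frac{3}{21} \cdot 16 = 3 \cdot \frac{1}{21} \cdot 16 = \frac{1}{7} \cdot 16 = \frac{16}{7}$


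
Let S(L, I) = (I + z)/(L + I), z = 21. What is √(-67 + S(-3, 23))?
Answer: 18*I*√5/5 ≈ 8.0499*I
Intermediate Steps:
S(L, I) = (21 + I)/(I + L) (S(L, I) = (I + 21)/(L + I) = (21 + I)/(I + L))
√(-67 + S(-3, 23)) = √(-67 + (21 + 23)/(23 - 3)) = √(-67 + 44/20) = √(-67 + (1/20)*44) = √(-67 + 11/5) = √(-324/5) = 18*I*√5/5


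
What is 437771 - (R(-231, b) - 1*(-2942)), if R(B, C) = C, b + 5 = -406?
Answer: 435240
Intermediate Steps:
b = -411 (b = -5 - 406 = -411)
437771 - (R(-231, b) - 1*(-2942)) = 437771 - (-411 - 1*(-2942)) = 437771 - (-411 + 2942) = 437771 - 1*2531 = 437771 - 2531 = 435240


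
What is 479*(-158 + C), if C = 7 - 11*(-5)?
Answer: -45984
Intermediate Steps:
C = 62 (C = 7 + 55 = 62)
479*(-158 + C) = 479*(-158 + 62) = 479*(-96) = -45984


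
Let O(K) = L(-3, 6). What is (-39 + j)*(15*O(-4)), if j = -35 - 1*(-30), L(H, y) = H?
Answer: 1980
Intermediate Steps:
O(K) = -3
j = -5 (j = -35 + 30 = -5)
(-39 + j)*(15*O(-4)) = (-39 - 5)*(15*(-3)) = -44*(-45) = 1980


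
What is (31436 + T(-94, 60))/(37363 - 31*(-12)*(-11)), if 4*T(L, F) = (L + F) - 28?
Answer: 62841/66542 ≈ 0.94438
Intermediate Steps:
T(L, F) = -7 + F/4 + L/4 (T(L, F) = ((L + F) - 28)/4 = ((F + L) - 28)/4 = (-28 + F + L)/4 = -7 + F/4 + L/4)
(31436 + T(-94, 60))/(37363 - 31*(-12)*(-11)) = (31436 + (-7 + (¼)*60 + (¼)*(-94)))/(37363 - 31*(-12)*(-11)) = (31436 + (-7 + 15 - 47/2))/(37363 + 372*(-11)) = (31436 - 31/2)/(37363 - 4092) = (62841/2)/33271 = (62841/2)*(1/33271) = 62841/66542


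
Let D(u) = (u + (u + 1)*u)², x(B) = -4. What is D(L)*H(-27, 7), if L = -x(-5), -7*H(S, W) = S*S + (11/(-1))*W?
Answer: -375552/7 ≈ -53650.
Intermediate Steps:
H(S, W) = -S²/7 + 11*W/7 (H(S, W) = -(S*S + (11/(-1))*W)/7 = -(S² + (11*(-1))*W)/7 = -(S² - 11*W)/7 = -S²/7 + 11*W/7)
L = 4 (L = -1*(-4) = 4)
D(u) = (u + u*(1 + u))² (D(u) = (u + (1 + u)*u)² = (u + u*(1 + u))²)
D(L)*H(-27, 7) = (4²*(2 + 4)²)*(-⅐*(-27)² + (11/7)*7) = (16*6²)*(-⅐*729 + 11) = (16*36)*(-729/7 + 11) = 576*(-652/7) = -375552/7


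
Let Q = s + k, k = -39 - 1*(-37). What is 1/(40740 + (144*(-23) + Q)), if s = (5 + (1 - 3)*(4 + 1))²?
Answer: 1/37451 ≈ 2.6702e-5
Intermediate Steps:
k = -2 (k = -39 + 37 = -2)
s = 25 (s = (5 - 2*5)² = (5 - 10)² = (-5)² = 25)
Q = 23 (Q = 25 - 2 = 23)
1/(40740 + (144*(-23) + Q)) = 1/(40740 + (144*(-23) + 23)) = 1/(40740 + (-3312 + 23)) = 1/(40740 - 3289) = 1/37451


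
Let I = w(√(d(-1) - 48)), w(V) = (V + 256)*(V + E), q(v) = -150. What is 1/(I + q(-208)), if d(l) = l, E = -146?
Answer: -1503/56498941 - 154*I/282494705 ≈ -2.6602e-5 - 5.4514e-7*I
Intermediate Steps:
w(V) = (-146 + V)*(256 + V) (w(V) = (V + 256)*(V - 146) = (256 + V)*(-146 + V) = (-146 + V)*(256 + V))
I = -37425 + 770*I (I = -37376 + (√(-1 - 48))² + 110*√(-1 - 48) = -37376 + (√(-49))² + 110*√(-49) = -37376 + (7*I)² + 110*(7*I) = -37376 - 49 + 770*I = -37425 + 770*I ≈ -37425.0 + 770.0*I)
1/(I + q(-208)) = 1/((-37425 + 770*I) - 150) = 1/(-37575 + 770*I) = (-37575 - 770*I)/1412473525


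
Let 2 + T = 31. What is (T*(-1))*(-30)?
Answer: 870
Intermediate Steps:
T = 29 (T = -2 + 31 = 29)
(T*(-1))*(-30) = (29*(-1))*(-30) = -29*(-30) = 870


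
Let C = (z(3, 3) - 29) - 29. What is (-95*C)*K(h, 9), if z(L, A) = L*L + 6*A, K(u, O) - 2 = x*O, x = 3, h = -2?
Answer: 85405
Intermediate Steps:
K(u, O) = 2 + 3*O
z(L, A) = L² + 6*A
C = -31 (C = ((3² + 6*3) - 29) - 29 = ((9 + 18) - 29) - 29 = (27 - 29) - 29 = -2 - 29 = -31)
(-95*C)*K(h, 9) = (-95*(-31))*(2 + 3*9) = 2945*(2 + 27) = 2945*29 = 85405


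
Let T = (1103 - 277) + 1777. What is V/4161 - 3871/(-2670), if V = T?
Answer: 404513/194910 ≈ 2.0754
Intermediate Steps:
T = 2603 (T = 826 + 1777 = 2603)
V = 2603
V/4161 - 3871/(-2670) = 2603/4161 - 3871/(-2670) = 2603*(1/4161) - 3871*(-1/2670) = 137/219 + 3871/2670 = 404513/194910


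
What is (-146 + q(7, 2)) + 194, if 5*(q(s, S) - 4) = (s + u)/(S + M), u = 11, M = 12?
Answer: 1829/35 ≈ 52.257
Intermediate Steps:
q(s, S) = 4 + (11 + s)/(5*(12 + S)) (q(s, S) = 4 + ((s + 11)/(S + 12))/5 = 4 + ((11 + s)/(12 + S))/5 = 4 + (11 + s)/(5*(12 + S)))
(-146 + q(7, 2)) + 194 = (-146 + (251 + 7 + 20*2)/(5*(12 + 2))) + 194 = (-146 + (⅕)*(251 + 7 + 40)/14) + 194 = (-146 + (⅕)*(1/14)*298) + 194 = (-146 + 149/35) + 194 = -4961/35 + 194 = 1829/35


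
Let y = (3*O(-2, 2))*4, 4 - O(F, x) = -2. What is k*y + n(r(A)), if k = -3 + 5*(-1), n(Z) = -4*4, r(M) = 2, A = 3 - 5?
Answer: -592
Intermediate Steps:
O(F, x) = 6 (O(F, x) = 4 - 1*(-2) = 4 + 2 = 6)
A = -2
n(Z) = -16
y = 72 (y = (3*6)*4 = 18*4 = 72)
k = -8 (k = -3 - 5 = -8)
k*y + n(r(A)) = -8*72 - 16 = -576 - 16 = -592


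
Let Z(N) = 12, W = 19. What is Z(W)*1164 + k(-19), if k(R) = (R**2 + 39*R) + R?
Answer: 13569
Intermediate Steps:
k(R) = R**2 + 40*R
Z(W)*1164 + k(-19) = 12*1164 - 19*(40 - 19) = 13968 - 19*21 = 13968 - 399 = 13569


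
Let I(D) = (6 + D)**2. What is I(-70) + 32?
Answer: 4128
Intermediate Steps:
I(-70) + 32 = (6 - 70)**2 + 32 = (-64)**2 + 32 = 4096 + 32 = 4128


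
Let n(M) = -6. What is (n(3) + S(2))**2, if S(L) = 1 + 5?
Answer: 0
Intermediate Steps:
S(L) = 6
(n(3) + S(2))**2 = (-6 + 6)**2 = 0**2 = 0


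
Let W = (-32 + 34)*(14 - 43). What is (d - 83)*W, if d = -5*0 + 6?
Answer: 4466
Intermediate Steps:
d = 6 (d = 0 + 6 = 6)
W = -58 (W = 2*(-29) = -58)
(d - 83)*W = (6 - 83)*(-58) = -77*(-58) = 4466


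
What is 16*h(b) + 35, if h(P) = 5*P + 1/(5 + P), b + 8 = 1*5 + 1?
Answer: -359/3 ≈ -119.67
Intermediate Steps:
b = -2 (b = -8 + (1*5 + 1) = -8 + (5 + 1) = -8 + 6 = -2)
h(P) = 1/(5 + P) + 5*P
16*h(b) + 35 = 16*((1 + 5*(-2)**2 + 25*(-2))/(5 - 2)) + 35 = 16*((1 + 5*4 - 50)/3) + 35 = 16*((1 + 20 - 50)/3) + 35 = 16*((1/3)*(-29)) + 35 = 16*(-29/3) + 35 = -464/3 + 35 = -359/3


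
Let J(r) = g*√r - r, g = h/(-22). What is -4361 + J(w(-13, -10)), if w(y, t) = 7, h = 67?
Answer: -4368 - 67*√7/22 ≈ -4376.1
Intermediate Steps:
g = -67/22 (g = 67/(-22) = 67*(-1/22) = -67/22 ≈ -3.0455)
J(r) = -r - 67*√r/22 (J(r) = -67*√r/22 - r = -r - 67*√r/22)
-4361 + J(w(-13, -10)) = -4361 + (-1*7 - 67*√7/22) = -4361 + (-7 - 67*√7/22) = -4368 - 67*√7/22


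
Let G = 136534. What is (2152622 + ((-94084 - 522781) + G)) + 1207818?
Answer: 2880109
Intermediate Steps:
(2152622 + ((-94084 - 522781) + G)) + 1207818 = (2152622 + ((-94084 - 522781) + 136534)) + 1207818 = (2152622 + (-616865 + 136534)) + 1207818 = (2152622 - 480331) + 1207818 = 1672291 + 1207818 = 2880109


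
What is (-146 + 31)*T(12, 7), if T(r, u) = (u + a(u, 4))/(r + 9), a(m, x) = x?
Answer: -1265/21 ≈ -60.238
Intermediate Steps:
T(r, u) = (4 + u)/(9 + r) (T(r, u) = (u + 4)/(r + 9) = (4 + u)/(9 + r))
(-146 + 31)*T(12, 7) = (-146 + 31)*((4 + 7)/(9 + 12)) = -115*11/21 = -1265/21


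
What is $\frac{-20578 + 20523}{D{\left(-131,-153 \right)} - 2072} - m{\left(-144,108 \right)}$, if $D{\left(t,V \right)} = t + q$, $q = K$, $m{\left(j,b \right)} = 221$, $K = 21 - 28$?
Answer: $- \frac{97671}{442} \approx -220.98$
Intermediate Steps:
$K = -7$ ($K = 21 - 28 = -7$)
$q = -7$
$D{\left(t,V \right)} = -7 + t$ ($D{\left(t,V \right)} = t - 7 = -7 + t$)
$\frac{-20578 + 20523}{D{\left(-131,-153 \right)} - 2072} - m{\left(-144,108 \right)} = \frac{-20578 + 20523}{\left(-7 - 131\right) - 2072} - 221 = - \frac{55}{-138 - 2072} - 221 = - \frac{55}{-2210} - 221 = \left(-55\right) \left(- \frac{1}{2210}\right) - 221 = \frac{11}{442} - 221 = - \frac{97671}{442}$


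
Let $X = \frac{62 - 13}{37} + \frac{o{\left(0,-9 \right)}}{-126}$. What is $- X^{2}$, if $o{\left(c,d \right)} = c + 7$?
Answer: $- \frac{714025}{443556} \approx -1.6098$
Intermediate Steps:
$o{\left(c,d \right)} = 7 + c$
$X = \frac{845}{666}$ ($X = \frac{62 - 13}{37} + \frac{7 + 0}{-126} = \left(62 - 13\right) \frac{1}{37} + 7 \left(- \frac{1}{126}\right) = 49 \cdot \frac{1}{37} - \frac{1}{18} = \frac{49}{37} - \frac{1}{18} = \frac{845}{666} \approx 1.2688$)
$- X^{2} = - \left(\frac{845}{666}\right)^{2} = \left(-1\right) \frac{714025}{443556} = - \frac{714025}{443556}$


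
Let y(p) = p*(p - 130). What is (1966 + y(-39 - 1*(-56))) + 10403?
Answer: 10448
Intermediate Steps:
y(p) = p*(-130 + p)
(1966 + y(-39 - 1*(-56))) + 10403 = (1966 + (-39 - 1*(-56))*(-130 + (-39 - 1*(-56)))) + 10403 = (1966 + (-39 + 56)*(-130 + (-39 + 56))) + 10403 = (1966 + 17*(-130 + 17)) + 10403 = (1966 + 17*(-113)) + 10403 = (1966 - 1921) + 10403 = 45 + 10403 = 10448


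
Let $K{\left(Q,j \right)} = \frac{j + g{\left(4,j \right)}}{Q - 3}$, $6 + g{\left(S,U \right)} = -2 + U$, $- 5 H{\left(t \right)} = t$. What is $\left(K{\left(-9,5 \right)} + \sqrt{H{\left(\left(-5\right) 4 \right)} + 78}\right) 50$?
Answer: $- \frac{25}{3} + 50 \sqrt{82} \approx 444.44$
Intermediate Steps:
$H{\left(t \right)} = - \frac{t}{5}$
$g{\left(S,U \right)} = -8 + U$ ($g{\left(S,U \right)} = -6 + \left(-2 + U\right) = -8 + U$)
$K{\left(Q,j \right)} = \frac{-8 + 2 j}{-3 + Q}$ ($K{\left(Q,j \right)} = \frac{j + \left(-8 + j\right)}{Q - 3} = \frac{-8 + 2 j}{-3 + Q}$)
$\left(K{\left(-9,5 \right)} + \sqrt{H{\left(\left(-5\right) 4 \right)} + 78}\right) 50 = \left(\frac{2 \left(-4 + 5\right)}{-3 - 9} + \sqrt{- \frac{\left(-5\right) 4}{5} + 78}\right) 50 = \left(2 \frac{1}{-12} \cdot 1 + \sqrt{\left(- \frac{1}{5}\right) \left(-20\right) + 78}\right) 50 = \left(2 \left(- \frac{1}{12}\right) 1 + \sqrt{4 + 78}\right) 50 = \left(- \frac{1}{6} + \sqrt{82}\right) 50 = - \frac{25}{3} + 50 \sqrt{82}$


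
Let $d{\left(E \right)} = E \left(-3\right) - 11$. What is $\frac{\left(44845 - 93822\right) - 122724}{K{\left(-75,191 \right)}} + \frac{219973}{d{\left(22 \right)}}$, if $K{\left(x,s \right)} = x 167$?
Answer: $- \frac{2741940848}{964425} \approx -2843.1$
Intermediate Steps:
$K{\left(x,s \right)} = 167 x$
$d{\left(E \right)} = -11 - 3 E$ ($d{\left(E \right)} = - 3 E - 11 = -11 - 3 E$)
$\frac{\left(44845 - 93822\right) - 122724}{K{\left(-75,191 \right)}} + \frac{219973}{d{\left(22 \right)}} = \frac{\left(44845 - 93822\right) - 122724}{167 \left(-75\right)} + \frac{219973}{-11 - 66} = \frac{-48977 - 122724}{-12525} + \frac{219973}{-11 - 66} = \left(-171701\right) \left(- \frac{1}{12525}\right) + \frac{219973}{-77} = \frac{171701}{12525} + 219973 \left(- \frac{1}{77}\right) = \frac{171701}{12525} - \frac{219973}{77} = - \frac{2741940848}{964425}$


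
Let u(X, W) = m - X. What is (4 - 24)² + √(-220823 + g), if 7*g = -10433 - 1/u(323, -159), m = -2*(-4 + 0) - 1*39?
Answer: 400 + 5*I*√54604481946/2478 ≈ 400.0 + 471.5*I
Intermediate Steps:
m = -31 (m = -2*(-4) - 39 = 8 - 39 = -31)
u(X, W) = -31 - X
g = -3693281/2478 (g = (-10433 - 1/(-31 - 1*323))/7 = (-10433 - 1/(-31 - 323))/7 = (-10433 - 1/(-354))/7 = (-10433 - 1*(-1/354))/7 = (-10433 + 1/354)/7 = (⅐)*(-3693281/354) = -3693281/2478 ≈ -1490.4)
(4 - 24)² + √(-220823 + g) = (4 - 24)² + √(-220823 - 3693281/2478) = (-20)² + √(-550892675/2478) = 400 + 5*I*√54604481946/2478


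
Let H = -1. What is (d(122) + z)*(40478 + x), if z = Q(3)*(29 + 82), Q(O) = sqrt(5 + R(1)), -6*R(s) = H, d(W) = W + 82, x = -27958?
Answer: 2554080 + 231620*sqrt(186) ≈ 5.7130e+6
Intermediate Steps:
d(W) = 82 + W
R(s) = 1/6 (R(s) = -1/6*(-1) = 1/6)
Q(O) = sqrt(186)/6 (Q(O) = sqrt(5 + 1/6) = sqrt(31/6) = sqrt(186)/6)
z = 37*sqrt(186)/2 (z = (sqrt(186)/6)*(29 + 82) = (sqrt(186)/6)*111 = 37*sqrt(186)/2 ≈ 252.31)
(d(122) + z)*(40478 + x) = ((82 + 122) + 37*sqrt(186)/2)*(40478 - 27958) = (204 + 37*sqrt(186)/2)*12520 = 2554080 + 231620*sqrt(186)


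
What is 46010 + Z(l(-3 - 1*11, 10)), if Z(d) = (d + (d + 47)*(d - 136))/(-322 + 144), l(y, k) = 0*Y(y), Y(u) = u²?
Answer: 4098086/89 ≈ 46046.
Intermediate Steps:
l(y, k) = 0 (l(y, k) = 0*y² = 0)
Z(d) = -d/178 - (-136 + d)*(47 + d)/178 (Z(d) = (d + (47 + d)*(-136 + d))/(-178) = (d + (-136 + d)*(47 + d))*(-1/178) = -d/178 - (-136 + d)*(47 + d)/178)
46010 + Z(l(-3 - 1*11, 10)) = 46010 + (3196/89 - 1/178*0² + (44/89)*0) = 46010 + (3196/89 - 1/178*0 + 0) = 46010 + (3196/89 + 0 + 0) = 46010 + 3196/89 = 4098086/89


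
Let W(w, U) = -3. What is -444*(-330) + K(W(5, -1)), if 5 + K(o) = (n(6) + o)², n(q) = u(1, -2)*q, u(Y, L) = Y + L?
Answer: 146596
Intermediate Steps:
u(Y, L) = L + Y
n(q) = -q (n(q) = (-2 + 1)*q = -q)
K(o) = -5 + (-6 + o)² (K(o) = -5 + (-1*6 + o)² = -5 + (-6 + o)²)
-444*(-330) + K(W(5, -1)) = -444*(-330) + (-5 + (-6 - 3)²) = 146520 + (-5 + (-9)²) = 146520 + (-5 + 81) = 146520 + 76 = 146596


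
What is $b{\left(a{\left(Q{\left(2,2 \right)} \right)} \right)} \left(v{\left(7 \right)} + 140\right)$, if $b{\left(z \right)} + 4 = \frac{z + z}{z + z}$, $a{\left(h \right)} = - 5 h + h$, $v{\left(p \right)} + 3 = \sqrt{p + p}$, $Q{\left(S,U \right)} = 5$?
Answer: $-411 - 3 \sqrt{14} \approx -422.23$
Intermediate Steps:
$v{\left(p \right)} = -3 + \sqrt{2} \sqrt{p}$ ($v{\left(p \right)} = -3 + \sqrt{p + p} = -3 + \sqrt{2 p} = -3 + \sqrt{2} \sqrt{p}$)
$a{\left(h \right)} = - 4 h$
$b{\left(z \right)} = -3$ ($b{\left(z \right)} = -4 + \frac{z + z}{z + z} = -4 + \frac{2 z}{2 z} = -4 + 2 z \frac{1}{2 z} = -4 + 1 = -3$)
$b{\left(a{\left(Q{\left(2,2 \right)} \right)} \right)} \left(v{\left(7 \right)} + 140\right) = - 3 \left(\left(-3 + \sqrt{2} \sqrt{7}\right) + 140\right) = - 3 \left(\left(-3 + \sqrt{14}\right) + 140\right) = - 3 \left(137 + \sqrt{14}\right) = -411 - 3 \sqrt{14}$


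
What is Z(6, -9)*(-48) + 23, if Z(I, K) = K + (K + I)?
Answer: 599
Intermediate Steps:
Z(I, K) = I + 2*K (Z(I, K) = K + (I + K) = I + 2*K)
Z(6, -9)*(-48) + 23 = (6 + 2*(-9))*(-48) + 23 = (6 - 18)*(-48) + 23 = -12*(-48) + 23 = 576 + 23 = 599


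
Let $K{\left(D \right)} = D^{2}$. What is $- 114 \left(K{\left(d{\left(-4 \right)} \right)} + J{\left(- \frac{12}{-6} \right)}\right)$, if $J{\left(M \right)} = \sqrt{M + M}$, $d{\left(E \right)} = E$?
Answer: $-2052$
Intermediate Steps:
$J{\left(M \right)} = \sqrt{2} \sqrt{M}$ ($J{\left(M \right)} = \sqrt{2 M} = \sqrt{2} \sqrt{M}$)
$- 114 \left(K{\left(d{\left(-4 \right)} \right)} + J{\left(- \frac{12}{-6} \right)}\right) = - 114 \left(\left(-4\right)^{2} + \sqrt{2} \sqrt{- \frac{12}{-6}}\right) = - 114 \left(16 + \sqrt{2} \sqrt{\left(-12\right) \left(- \frac{1}{6}\right)}\right) = - 114 \left(16 + \sqrt{2} \sqrt{2}\right) = - 114 \left(16 + 2\right) = \left(-114\right) 18 = -2052$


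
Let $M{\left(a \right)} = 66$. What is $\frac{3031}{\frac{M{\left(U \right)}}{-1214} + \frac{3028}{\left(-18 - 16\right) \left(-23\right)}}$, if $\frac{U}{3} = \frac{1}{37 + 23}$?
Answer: $\frac{719368447}{906095} \approx 793.92$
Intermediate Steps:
$U = \frac{1}{20}$ ($U = \frac{3}{37 + 23} = \frac{3}{60} = 3 \cdot \frac{1}{60} = \frac{1}{20} \approx 0.05$)
$\frac{3031}{\frac{M{\left(U \right)}}{-1214} + \frac{3028}{\left(-18 - 16\right) \left(-23\right)}} = \frac{3031}{\frac{66}{-1214} + \frac{3028}{\left(-18 - 16\right) \left(-23\right)}} = \frac{3031}{66 \left(- \frac{1}{1214}\right) + \frac{3028}{\left(-34\right) \left(-23\right)}} = \frac{3031}{- \frac{33}{607} + \frac{3028}{782}} = \frac{3031}{- \frac{33}{607} + 3028 \cdot \frac{1}{782}} = \frac{3031}{- \frac{33}{607} + \frac{1514}{391}} = \frac{3031}{\frac{906095}{237337}} = 3031 \cdot \frac{237337}{906095} = \frac{719368447}{906095}$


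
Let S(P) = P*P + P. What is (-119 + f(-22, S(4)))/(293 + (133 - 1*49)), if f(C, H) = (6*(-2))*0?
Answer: -119/377 ≈ -0.31565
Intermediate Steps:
S(P) = P + P**2 (S(P) = P**2 + P = P + P**2)
f(C, H) = 0 (f(C, H) = -12*0 = 0)
(-119 + f(-22, S(4)))/(293 + (133 - 1*49)) = (-119 + 0)/(293 + (133 - 1*49)) = -119/(293 + (133 - 49)) = -119/(293 + 84) = -119/377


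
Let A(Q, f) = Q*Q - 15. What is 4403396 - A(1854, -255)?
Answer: 966095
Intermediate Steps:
A(Q, f) = -15 + Q**2 (A(Q, f) = Q**2 - 15 = -15 + Q**2)
4403396 - A(1854, -255) = 4403396 - (-15 + 1854**2) = 4403396 - (-15 + 3437316) = 4403396 - 1*3437301 = 4403396 - 3437301 = 966095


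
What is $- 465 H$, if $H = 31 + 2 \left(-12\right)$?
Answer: $-3255$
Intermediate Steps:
$H = 7$ ($H = 31 - 24 = 7$)
$- 465 H = \left(-465\right) 7 = -3255$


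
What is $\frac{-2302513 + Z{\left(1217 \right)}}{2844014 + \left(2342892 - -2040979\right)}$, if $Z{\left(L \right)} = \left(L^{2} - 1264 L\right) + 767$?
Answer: $- \frac{8277}{25361} \approx -0.32637$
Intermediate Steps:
$Z{\left(L \right)} = 767 + L^{2} - 1264 L$
$\frac{-2302513 + Z{\left(1217 \right)}}{2844014 + \left(2342892 - -2040979\right)} = \frac{-2302513 + \left(767 + 1217^{2} - 1538288\right)}{2844014 + \left(2342892 - -2040979\right)} = \frac{-2302513 + \left(767 + 1481089 - 1538288\right)}{2844014 + \left(2342892 + 2040979\right)} = \frac{-2302513 - 56432}{2844014 + 4383871} = - \frac{2358945}{7227885} = \left(-2358945\right) \frac{1}{7227885} = - \frac{8277}{25361}$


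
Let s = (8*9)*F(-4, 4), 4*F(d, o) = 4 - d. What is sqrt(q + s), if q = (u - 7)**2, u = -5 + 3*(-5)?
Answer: 3*sqrt(97) ≈ 29.547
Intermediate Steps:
u = -20 (u = -5 - 15 = -20)
F(d, o) = 1 - d/4 (F(d, o) = (4 - d)/4 = 1 - d/4)
q = 729 (q = (-20 - 7)**2 = (-27)**2 = 729)
s = 144 (s = (8*9)*(1 - 1/4*(-4)) = 72*(1 + 1) = 72*2 = 144)
sqrt(q + s) = sqrt(729 + 144) = sqrt(873) = 3*sqrt(97)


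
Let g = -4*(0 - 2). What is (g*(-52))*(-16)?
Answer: 6656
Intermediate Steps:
g = 8 (g = -4*(-2) = 8)
(g*(-52))*(-16) = (8*(-52))*(-16) = -416*(-16) = 6656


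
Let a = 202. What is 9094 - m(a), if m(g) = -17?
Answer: 9111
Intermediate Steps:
9094 - m(a) = 9094 - 1*(-17) = 9094 + 17 = 9111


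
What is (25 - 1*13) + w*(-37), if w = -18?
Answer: 678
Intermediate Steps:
(25 - 1*13) + w*(-37) = (25 - 1*13) - 18*(-37) = (25 - 13) + 666 = 12 + 666 = 678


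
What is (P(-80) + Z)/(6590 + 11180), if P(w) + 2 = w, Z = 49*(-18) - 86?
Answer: -105/1777 ≈ -0.059088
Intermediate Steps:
Z = -968 (Z = -882 - 86 = -968)
P(w) = -2 + w
(P(-80) + Z)/(6590 + 11180) = ((-2 - 80) - 968)/(6590 + 11180) = (-82 - 968)/17770 = -1050*1/17770 = -105/1777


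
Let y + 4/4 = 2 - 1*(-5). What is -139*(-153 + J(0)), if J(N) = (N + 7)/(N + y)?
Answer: 126629/6 ≈ 21105.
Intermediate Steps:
y = 6 (y = -1 + (2 - 1*(-5)) = -1 + (2 + 5) = -1 + 7 = 6)
J(N) = (7 + N)/(6 + N) (J(N) = (N + 7)/(N + 6) = (7 + N)/(6 + N))
-139*(-153 + J(0)) = -139*(-153 + (7 + 0)/(6 + 0)) = -139*(-153 + 7/6) = -139*(-911/6) = 126629/6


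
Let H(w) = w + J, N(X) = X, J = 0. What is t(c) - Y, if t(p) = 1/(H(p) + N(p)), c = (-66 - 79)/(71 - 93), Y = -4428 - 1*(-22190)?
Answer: -2575479/145 ≈ -17762.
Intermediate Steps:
H(w) = w (H(w) = w + 0 = w)
Y = 17762 (Y = -4428 + 22190 = 17762)
c = 145/22 (c = -145/(-22) = -145*(-1/22) = 145/22 ≈ 6.5909)
t(p) = 1/(2*p) (t(p) = 1/(p + p) = 1/(2*p))
t(c) - Y = 1/(2*(145/22)) - 1*17762 = (½)*(22/145) - 17762 = 11/145 - 17762 = -2575479/145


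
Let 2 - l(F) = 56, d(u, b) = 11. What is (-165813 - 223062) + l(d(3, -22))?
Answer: -388929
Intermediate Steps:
l(F) = -54 (l(F) = 2 - 1*56 = 2 - 56 = -54)
(-165813 - 223062) + l(d(3, -22)) = (-165813 - 223062) - 54 = -388875 - 54 = -388929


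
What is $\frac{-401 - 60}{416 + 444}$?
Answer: $- \frac{461}{860} \approx -0.53605$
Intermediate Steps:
$\frac{-401 - 60}{416 + 444} = \frac{1}{860} \left(-461\right) = - \frac{461}{860}$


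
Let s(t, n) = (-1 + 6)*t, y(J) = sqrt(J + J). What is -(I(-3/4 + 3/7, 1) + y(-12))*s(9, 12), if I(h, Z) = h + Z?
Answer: -855/28 - 90*I*sqrt(6) ≈ -30.536 - 220.45*I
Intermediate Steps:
I(h, Z) = Z + h
y(J) = sqrt(2)*sqrt(J) (y(J) = sqrt(2*J) = sqrt(2)*sqrt(J))
s(t, n) = 5*t
-(I(-3/4 + 3/7, 1) + y(-12))*s(9, 12) = -((1 + (-3/4 + 3/7)) + sqrt(2)*sqrt(-12))*5*9 = -((1 + (-3*1/4 + 3*(1/7))) + sqrt(2)*(2*I*sqrt(3)))*45 = -((1 + (-3/4 + 3/7)) + 2*I*sqrt(6))*45 = -((1 - 9/28) + 2*I*sqrt(6))*45 = -(19/28 + 2*I*sqrt(6))*45 = -(855/28 + 90*I*sqrt(6)) = -855/28 - 90*I*sqrt(6)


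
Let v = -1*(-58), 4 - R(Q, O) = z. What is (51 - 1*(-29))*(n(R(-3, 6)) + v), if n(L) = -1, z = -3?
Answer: 4560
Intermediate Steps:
R(Q, O) = 7 (R(Q, O) = 4 - 1*(-3) = 4 + 3 = 7)
v = 58
(51 - 1*(-29))*(n(R(-3, 6)) + v) = (51 - 1*(-29))*(-1 + 58) = (51 + 29)*57 = 80*57 = 4560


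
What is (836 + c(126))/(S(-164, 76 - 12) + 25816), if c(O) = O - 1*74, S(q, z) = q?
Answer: 222/6413 ≈ 0.034617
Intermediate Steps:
c(O) = -74 + O (c(O) = O - 74 = -74 + O)
(836 + c(126))/(S(-164, 76 - 12) + 25816) = (836 + (-74 + 126))/(-164 + 25816) = (836 + 52)/25652 = 888*(1/25652) = 222/6413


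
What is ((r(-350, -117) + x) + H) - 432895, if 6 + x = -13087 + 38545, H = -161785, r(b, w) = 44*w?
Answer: -574376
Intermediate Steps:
x = 25452 (x = -6 + (-13087 + 38545) = -6 + 25458 = 25452)
((r(-350, -117) + x) + H) - 432895 = ((44*(-117) + 25452) - 161785) - 432895 = ((-5148 + 25452) - 161785) - 432895 = (20304 - 161785) - 432895 = -141481 - 432895 = -574376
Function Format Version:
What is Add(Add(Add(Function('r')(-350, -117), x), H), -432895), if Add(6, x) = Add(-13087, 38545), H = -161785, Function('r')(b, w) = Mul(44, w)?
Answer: -574376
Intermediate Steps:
x = 25452 (x = Add(-6, Add(-13087, 38545)) = Add(-6, 25458) = 25452)
Add(Add(Add(Function('r')(-350, -117), x), H), -432895) = Add(Add(Add(Mul(44, -117), 25452), -161785), -432895) = Add(Add(Add(-5148, 25452), -161785), -432895) = Add(Add(20304, -161785), -432895) = Add(-141481, -432895) = -574376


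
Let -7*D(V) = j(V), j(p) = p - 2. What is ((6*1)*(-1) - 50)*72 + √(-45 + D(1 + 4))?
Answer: -4032 + I*√2226/7 ≈ -4032.0 + 6.7401*I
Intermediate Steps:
j(p) = -2 + p
D(V) = 2/7 - V/7 (D(V) = -(-2 + V)/7 = 2/7 - V/7)
((6*1)*(-1) - 50)*72 + √(-45 + D(1 + 4)) = ((6*1)*(-1) - 50)*72 + √(-45 + (2/7 - (1 + 4)/7)) = (6*(-1) - 50)*72 + √(-45 + (2/7 - ⅐*5)) = (-6 - 50)*72 + √(-45 + (2/7 - 5/7)) = -56*72 + √(-45 - 3/7) = -4032 + √(-318/7) = -4032 + I*√2226/7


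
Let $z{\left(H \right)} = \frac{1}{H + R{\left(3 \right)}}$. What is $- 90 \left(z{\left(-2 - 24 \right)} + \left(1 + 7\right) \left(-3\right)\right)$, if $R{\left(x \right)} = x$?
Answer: $\frac{49770}{23} \approx 2163.9$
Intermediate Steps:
$z{\left(H \right)} = \frac{1}{3 + H}$ ($z{\left(H \right)} = \frac{1}{H + 3} = \frac{1}{3 + H}$)
$- 90 \left(z{\left(-2 - 24 \right)} + \left(1 + 7\right) \left(-3\right)\right) = - 90 \left(\frac{1}{3 - 26} + \left(1 + 7\right) \left(-3\right)\right) = - 90 \left(\frac{1}{3 - 26} + 8 \left(-3\right)\right) = - 90 \left(\frac{1}{3 - 26} - 24\right) = - 90 \left(\frac{1}{-23} - 24\right) = - 90 \left(- \frac{1}{23} - 24\right) = \left(-90\right) \left(- \frac{553}{23}\right) = \frac{49770}{23}$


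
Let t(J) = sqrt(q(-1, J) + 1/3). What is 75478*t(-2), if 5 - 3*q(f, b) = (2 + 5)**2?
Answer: 75478*I*sqrt(129)/3 ≈ 2.8576e+5*I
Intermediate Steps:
q(f, b) = -44/3 (q(f, b) = 5/3 - (2 + 5)**2/3 = 5/3 - 1/3*7**2 = 5/3 - 1/3*49 = 5/3 - 49/3 = -44/3)
t(J) = I*sqrt(129)/3 (t(J) = sqrt(-44/3 + 1/3) = sqrt(-43/3) = I*sqrt(129)/3)
75478*t(-2) = 75478*(I*sqrt(129)/3) = 75478*I*sqrt(129)/3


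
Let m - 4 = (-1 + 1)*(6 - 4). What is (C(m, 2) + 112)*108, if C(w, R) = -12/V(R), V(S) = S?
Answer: 11448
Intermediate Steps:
m = 4 (m = 4 + (-1 + 1)*(6 - 4) = 4 + 0*2 = 4 + 0 = 4)
C(w, R) = -12/R
(C(m, 2) + 112)*108 = (-12/2 + 112)*108 = (-12*½ + 112)*108 = (-6 + 112)*108 = 106*108 = 11448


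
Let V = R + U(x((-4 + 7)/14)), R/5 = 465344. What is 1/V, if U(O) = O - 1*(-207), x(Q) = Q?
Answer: 14/32576981 ≈ 4.2975e-7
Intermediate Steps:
U(O) = 207 + O (U(O) = O + 207 = 207 + O)
R = 2326720 (R = 5*465344 = 2326720)
V = 32576981/14 (V = 2326720 + (207 + (-4 + 7)/14) = 2326720 + (207 + 3*(1/14)) = 2326720 + (207 + 3/14) = 2326720 + 2901/14 = 32576981/14 ≈ 2.3269e+6)
1/V = 1/(32576981/14) = 14/32576981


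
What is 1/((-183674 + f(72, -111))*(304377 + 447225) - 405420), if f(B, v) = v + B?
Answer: -1/138079463646 ≈ -7.2422e-12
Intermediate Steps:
f(B, v) = B + v
1/((-183674 + f(72, -111))*(304377 + 447225) - 405420) = 1/((-183674 + (72 - 111))*(304377 + 447225) - 405420) = 1/((-183674 - 39)*751602 - 405420) = 1/(-183713*751602 - 405420) = 1/(-138079058226 - 405420) = 1/(-138079463646) = -1/138079463646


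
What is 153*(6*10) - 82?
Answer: 9098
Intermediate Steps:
153*(6*10) - 82 = 153*60 - 82 = 9180 - 82 = 9098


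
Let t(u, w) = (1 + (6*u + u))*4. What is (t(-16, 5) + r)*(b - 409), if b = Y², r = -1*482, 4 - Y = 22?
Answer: 78710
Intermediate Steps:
Y = -18 (Y = 4 - 1*22 = 4 - 22 = -18)
r = -482
b = 324 (b = (-18)² = 324)
t(u, w) = 4 + 28*u (t(u, w) = (1 + 7*u)*4 = 4 + 28*u)
(t(-16, 5) + r)*(b - 409) = ((4 + 28*(-16)) - 482)*(324 - 409) = ((4 - 448) - 482)*(-85) = (-444 - 482)*(-85) = -926*(-85) = 78710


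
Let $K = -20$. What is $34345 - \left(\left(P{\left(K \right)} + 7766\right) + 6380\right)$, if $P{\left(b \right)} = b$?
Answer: $20219$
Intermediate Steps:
$34345 - \left(\left(P{\left(K \right)} + 7766\right) + 6380\right) = 34345 - \left(\left(-20 + 7766\right) + 6380\right) = 34345 - \left(7746 + 6380\right) = 34345 - 14126 = 20219$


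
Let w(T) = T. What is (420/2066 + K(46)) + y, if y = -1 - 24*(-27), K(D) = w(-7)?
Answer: 661330/1033 ≈ 640.20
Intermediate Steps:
K(D) = -7
y = 647 (y = -1 + 648 = 647)
(420/2066 + K(46)) + y = (420/2066 - 7) + 647 = (420*(1/2066) - 7) + 647 = (210/1033 - 7) + 647 = -7021/1033 + 647 = 661330/1033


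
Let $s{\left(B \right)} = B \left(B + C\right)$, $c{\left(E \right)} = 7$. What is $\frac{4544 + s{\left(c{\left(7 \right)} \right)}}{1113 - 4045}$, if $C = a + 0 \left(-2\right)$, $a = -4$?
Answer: $- \frac{4565}{2932} \approx -1.557$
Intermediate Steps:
$C = -4$ ($C = -4 + 0 \left(-2\right) = -4 + 0 = -4$)
$s{\left(B \right)} = B \left(-4 + B\right)$ ($s{\left(B \right)} = B \left(B - 4\right) = B \left(-4 + B\right)$)
$\frac{4544 + s{\left(c{\left(7 \right)} \right)}}{1113 - 4045} = \frac{4544 + 7 \left(-4 + 7\right)}{1113 - 4045} = \frac{4544 + 7 \cdot 3}{-2932} = \left(4544 + 21\right) \left(- \frac{1}{2932}\right) = 4565 \left(- \frac{1}{2932}\right) = - \frac{4565}{2932}$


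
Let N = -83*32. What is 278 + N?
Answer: -2378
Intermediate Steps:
N = -2656
278 + N = 278 - 2656 = -2378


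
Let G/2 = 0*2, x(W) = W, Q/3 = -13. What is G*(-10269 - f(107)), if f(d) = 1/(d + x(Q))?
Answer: 0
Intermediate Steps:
Q = -39 (Q = 3*(-13) = -39)
f(d) = 1/(-39 + d) (f(d) = 1/(d - 39) = 1/(-39 + d))
G = 0 (G = 2*(0*2) = 2*0 = 0)
G*(-10269 - f(107)) = 0*(-10269 - 1/(-39 + 107)) = 0*(-10269 - 1/68) = 0*(-698293/68) = 0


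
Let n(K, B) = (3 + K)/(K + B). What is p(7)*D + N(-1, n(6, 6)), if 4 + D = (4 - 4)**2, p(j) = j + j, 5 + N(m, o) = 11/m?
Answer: -72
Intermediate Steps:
n(K, B) = (3 + K)/(B + K)
N(m, o) = -5 + 11/m
p(j) = 2*j
D = -4 (D = -4 + (4 - 4)**2 = -4 + 0**2 = -4 + 0 = -4)
p(7)*D + N(-1, n(6, 6)) = (2*7)*(-4) + (-5 + 11/(-1)) = 14*(-4) + (-5 + 11*(-1)) = -56 + (-5 - 11) = -56 - 16 = -72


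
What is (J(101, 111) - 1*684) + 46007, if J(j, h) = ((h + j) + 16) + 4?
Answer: 45555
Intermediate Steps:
J(j, h) = 20 + h + j (J(j, h) = (16 + h + j) + 4 = 20 + h + j)
(J(101, 111) - 1*684) + 46007 = ((20 + 111 + 101) - 1*684) + 46007 = (232 - 684) + 46007 = -452 + 46007 = 45555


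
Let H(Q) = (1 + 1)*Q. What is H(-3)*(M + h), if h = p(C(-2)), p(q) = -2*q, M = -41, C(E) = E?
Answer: 222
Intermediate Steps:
h = 4 (h = -2*(-2) = 4)
H(Q) = 2*Q
H(-3)*(M + h) = (2*(-3))*(-41 + 4) = -6*(-37) = 222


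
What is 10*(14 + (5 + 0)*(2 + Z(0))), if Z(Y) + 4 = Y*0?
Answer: 40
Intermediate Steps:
Z(Y) = -4 (Z(Y) = -4 + Y*0 = -4 + 0 = -4)
10*(14 + (5 + 0)*(2 + Z(0))) = 10*(14 + (5 + 0)*(2 - 4)) = 10*(14 + 5*(-2)) = 10*(14 - 10) = 10*4 = 40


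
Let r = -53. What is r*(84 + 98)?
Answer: -9646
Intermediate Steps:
r*(84 + 98) = -53*(84 + 98) = -53*182 = -9646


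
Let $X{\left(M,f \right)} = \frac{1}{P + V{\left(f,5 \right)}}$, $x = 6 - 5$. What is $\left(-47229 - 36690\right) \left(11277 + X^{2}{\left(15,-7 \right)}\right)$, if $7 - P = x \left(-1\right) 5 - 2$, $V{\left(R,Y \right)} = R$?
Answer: $- \frac{46371457506}{49} \approx -9.4636 \cdot 10^{8}$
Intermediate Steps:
$x = 1$
$P = 14$ ($P = 7 - \left(1 \left(-1\right) 5 - 2\right) = 7 - \left(\left(-1\right) 5 - 2\right) = 7 - \left(-5 - 2\right) = 7 - -7 = 7 + 7 = 14$)
$X{\left(M,f \right)} = \frac{1}{14 + f}$
$\left(-47229 - 36690\right) \left(11277 + X^{2}{\left(15,-7 \right)}\right) = \left(-47229 - 36690\right) \left(11277 + \left(\frac{1}{14 - 7}\right)^{2}\right) = - 83919 \left(11277 + \left(\frac{1}{7}\right)^{2}\right) = - 83919 \left(11277 + \frac{1}{49}\right) = \left(-83919\right) \frac{552574}{49} = - \frac{46371457506}{49}$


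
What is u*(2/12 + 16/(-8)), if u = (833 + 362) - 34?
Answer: -4257/2 ≈ -2128.5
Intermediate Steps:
u = 1161 (u = 1195 - 34 = 1161)
u*(2/12 + 16/(-8)) = 1161*(2/12 + 16/(-8)) = 1161*(2*(1/12) + 16*(-⅛)) = 1161*(⅙ - 2) = 1161*(-11/6) = -4257/2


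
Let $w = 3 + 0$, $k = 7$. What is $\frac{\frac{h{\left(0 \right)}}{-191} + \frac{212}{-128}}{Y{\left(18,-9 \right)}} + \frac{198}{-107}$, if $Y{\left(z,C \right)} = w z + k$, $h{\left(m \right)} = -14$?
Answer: $- \frac{74855961}{39893024} \approx -1.8764$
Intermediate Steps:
$w = 3$
$Y{\left(z,C \right)} = 7 + 3 z$ ($Y{\left(z,C \right)} = 3 z + 7 = 7 + 3 z$)
$\frac{\frac{h{\left(0 \right)}}{-191} + \frac{212}{-128}}{Y{\left(18,-9 \right)}} + \frac{198}{-107} = \frac{- \frac{14}{-191} + \frac{212}{-128}}{7 + 3 \cdot 18} + \frac{198}{-107} = \frac{\left(-14\right) \left(- \frac{1}{191}\right) + 212 \left(- \frac{1}{128}\right)}{7 + 54} + 198 \left(- \frac{1}{107}\right) = \frac{\frac{14}{191} - \frac{53}{32}}{61} - \frac{198}{107} = \left(- \frac{9675}{6112}\right) \frac{1}{61} - \frac{198}{107} = - \frac{9675}{372832} - \frac{198}{107} = - \frac{74855961}{39893024}$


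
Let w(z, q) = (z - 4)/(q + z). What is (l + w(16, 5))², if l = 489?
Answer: 11744329/49 ≈ 2.3968e+5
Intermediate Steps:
w(z, q) = (-4 + z)/(q + z)
(l + w(16, 5))² = (489 + (-4 + 16)/(5 + 16))² = (489 + 12/21)² = (489 + (1/21)*12)² = (489 + 4/7)² = (3427/7)² = 11744329/49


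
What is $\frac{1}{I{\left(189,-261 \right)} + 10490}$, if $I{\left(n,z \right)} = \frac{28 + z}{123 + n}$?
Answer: $\frac{312}{3272647} \approx 9.5336 \cdot 10^{-5}$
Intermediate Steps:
$I{\left(n,z \right)} = \frac{28 + z}{123 + n}$
$\frac{1}{I{\left(189,-261 \right)} + 10490} = \frac{1}{\frac{28 - 261}{123 + 189} + 10490} = \frac{1}{\frac{1}{312} \left(-233\right) + 10490} = \frac{1}{- \frac{233}{312} + 10490} = \frac{1}{\frac{3272647}{312}} = \frac{312}{3272647}$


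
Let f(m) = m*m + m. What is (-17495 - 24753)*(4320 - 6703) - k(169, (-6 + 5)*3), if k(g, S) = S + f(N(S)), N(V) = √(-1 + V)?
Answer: 100676991 - 2*I ≈ 1.0068e+8 - 2.0*I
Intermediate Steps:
f(m) = m + m² (f(m) = m² + m = m + m²)
k(g, S) = S + √(-1 + S)*(1 + √(-1 + S))
(-17495 - 24753)*(4320 - 6703) - k(169, (-6 + 5)*3) = (-17495 - 24753)*(4320 - 6703) - (-1 + √(-1 + (-6 + 5)*3) + 2*((-6 + 5)*3)) = -42248*(-2383) - (-1 + √(-1 - 1*3) + 2*(-1*3)) = 100676984 - (-1 + √(-1 - 3) + 2*(-3)) = 100676984 - (-1 + √(-4) - 6) = 100676984 - (-1 + 2*I - 6) = 100676984 - (-7 + 2*I) = 100676984 + (7 - 2*I) = 100676991 - 2*I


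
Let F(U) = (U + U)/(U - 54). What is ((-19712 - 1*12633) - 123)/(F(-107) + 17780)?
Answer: -2613674/1431397 ≈ -1.8260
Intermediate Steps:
F(U) = 2*U/(-54 + U) (F(U) = (2*U)/(-54 + U) = 2*U/(-54 + U))
((-19712 - 1*12633) - 123)/(F(-107) + 17780) = ((-19712 - 1*12633) - 123)/(2*(-107)/(-54 - 107) + 17780) = ((-19712 - 12633) - 123)/(2*(-107)/(-161) + 17780) = (-32345 - 123)/(2*(-107)*(-1/161) + 17780) = -32468/(214/161 + 17780) = -32468/2862794/161 = -32468*161/2862794 = -2613674/1431397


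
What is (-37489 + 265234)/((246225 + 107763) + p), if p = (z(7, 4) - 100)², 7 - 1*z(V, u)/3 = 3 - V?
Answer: 32535/51211 ≈ 0.63531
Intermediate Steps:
z(V, u) = 12 + 3*V (z(V, u) = 21 - 3*(3 - V) = 21 + (-9 + 3*V) = 12 + 3*V)
p = 4489 (p = ((12 + 3*7) - 100)² = ((12 + 21) - 100)² = (33 - 100)² = (-67)² = 4489)
(-37489 + 265234)/((246225 + 107763) + p) = (-37489 + 265234)/((246225 + 107763) + 4489) = 227745/(353988 + 4489) = 227745/358477 = 227745*(1/358477) = 32535/51211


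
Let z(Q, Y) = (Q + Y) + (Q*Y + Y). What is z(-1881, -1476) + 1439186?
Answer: 4210709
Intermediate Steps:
z(Q, Y) = Q + 2*Y + Q*Y (z(Q, Y) = (Q + Y) + (Y + Q*Y) = Q + 2*Y + Q*Y)
z(-1881, -1476) + 1439186 = (-1881 + 2*(-1476) - 1881*(-1476)) + 1439186 = (-1881 - 2952 + 2776356) + 1439186 = 2771523 + 1439186 = 4210709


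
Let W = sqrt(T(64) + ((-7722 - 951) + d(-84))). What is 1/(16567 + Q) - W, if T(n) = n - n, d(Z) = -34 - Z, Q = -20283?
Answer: -1/3716 - I*sqrt(8623) ≈ -0.00026911 - 92.86*I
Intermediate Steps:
T(n) = 0
W = I*sqrt(8623) (W = sqrt(0 + ((-7722 - 951) + (-34 - 1*(-84)))) = sqrt(0 + (-8673 + (-34 + 84))) = sqrt(0 + (-8673 + 50)) = sqrt(0 - 8623) = sqrt(-8623) = I*sqrt(8623) ≈ 92.86*I)
1/(16567 + Q) - W = 1/(16567 - 20283) - I*sqrt(8623) = 1/(-3716) - I*sqrt(8623) = -1/3716 - I*sqrt(8623)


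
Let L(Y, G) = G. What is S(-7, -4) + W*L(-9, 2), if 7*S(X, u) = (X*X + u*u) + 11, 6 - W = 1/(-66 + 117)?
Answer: 8146/357 ≈ 22.818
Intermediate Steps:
W = 305/51 (W = 6 - 1/(-66 + 117) = 6 - 1/51 = 305/51 ≈ 5.9804)
S(X, u) = 11/7 + X²/7 + u²/7 (S(X, u) = ((X*X + u*u) + 11)/7 = ((X² + u²) + 11)/7 = (11 + X² + u²)/7 = 11/7 + X²/7 + u²/7)
S(-7, -4) + W*L(-9, 2) = (11/7 + (⅐)*(-7)² + (⅐)*(-4)²) + (305/51)*2 = (11/7 + (⅐)*49 + (⅐)*16) + 610/51 = (11/7 + 7 + 16/7) + 610/51 = 76/7 + 610/51 = 8146/357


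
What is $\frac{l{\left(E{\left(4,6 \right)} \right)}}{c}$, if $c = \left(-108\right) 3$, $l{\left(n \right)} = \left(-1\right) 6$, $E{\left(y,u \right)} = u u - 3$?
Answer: $\frac{1}{54} \approx 0.018519$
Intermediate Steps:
$E{\left(y,u \right)} = -3 + u^{2}$ ($E{\left(y,u \right)} = u^{2} - 3 = -3 + u^{2}$)
$l{\left(n \right)} = -6$
$c = -324$
$\frac{l{\left(E{\left(4,6 \right)} \right)}}{c} = - \frac{6}{-324} = \left(-6\right) \left(- \frac{1}{324}\right) = \frac{1}{54}$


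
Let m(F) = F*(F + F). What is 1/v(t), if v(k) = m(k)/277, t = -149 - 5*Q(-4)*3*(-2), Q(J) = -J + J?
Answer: 277/44402 ≈ 0.0062385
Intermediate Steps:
Q(J) = 0
m(F) = 2*F**2 (m(F) = F*(2*F) = 2*F**2)
t = -149 (t = -149 - 0*3*(-2) = -149 - 5*0*(-2) = -149 + 0*(-2) = -149 + 0 = -149)
v(k) = 2*k**2/277 (v(k) = (2*k**2)/277 = (2*k**2)*(1/277) = 2*k**2/277)
1/v(t) = 1/((2/277)*(-149)**2) = 1/((2/277)*22201) = 1/(44402/277) = 277/44402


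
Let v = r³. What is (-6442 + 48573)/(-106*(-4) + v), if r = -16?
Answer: -42131/3672 ≈ -11.474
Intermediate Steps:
v = -4096 (v = (-16)³ = -4096)
(-6442 + 48573)/(-106*(-4) + v) = (-6442 + 48573)/(-106*(-4) - 4096) = 42131/(424 - 4096) = 42131/(-3672) = 42131*(-1/3672) = -42131/3672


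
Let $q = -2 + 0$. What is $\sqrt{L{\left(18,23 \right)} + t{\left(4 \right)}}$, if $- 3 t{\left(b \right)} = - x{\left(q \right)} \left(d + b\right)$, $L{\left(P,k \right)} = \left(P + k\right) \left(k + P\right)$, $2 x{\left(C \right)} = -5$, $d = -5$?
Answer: $\frac{\sqrt{60546}}{6} \approx 41.01$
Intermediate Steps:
$q = -2$
$x{\left(C \right)} = - \frac{5}{2}$ ($x{\left(C \right)} = \frac{1}{2} \left(-5\right) = - \frac{5}{2}$)
$L{\left(P,k \right)} = \left(P + k\right)^{2}$ ($L{\left(P,k \right)} = \left(P + k\right) \left(P + k\right) = \left(P + k\right)^{2}$)
$t{\left(b \right)} = \frac{25}{6} - \frac{5 b}{6}$ ($t{\left(b \right)} = - \frac{\left(-1\right) \left(- \frac{5 \left(-5 + b\right)}{2}\right)}{3} = - \frac{\left(-1\right) \left(\frac{25}{2} - \frac{5 b}{2}\right)}{3} = - \frac{- \frac{25}{2} + \frac{5 b}{2}}{3} = \frac{25}{6} - \frac{5 b}{6}$)
$\sqrt{L{\left(18,23 \right)} + t{\left(4 \right)}} = \sqrt{\left(18 + 23\right)^{2} + \left(\frac{25}{6} - \frac{10}{3}\right)} = \sqrt{41^{2} + \left(\frac{25}{6} - \frac{10}{3}\right)} = \sqrt{1681 + \frac{5}{6}} = \sqrt{\frac{10091}{6}} = \frac{\sqrt{60546}}{6}$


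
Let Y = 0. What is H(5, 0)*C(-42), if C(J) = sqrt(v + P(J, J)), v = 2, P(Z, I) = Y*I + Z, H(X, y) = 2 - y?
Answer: 4*I*sqrt(10) ≈ 12.649*I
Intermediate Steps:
P(Z, I) = Z (P(Z, I) = 0*I + Z = 0 + Z = Z)
C(J) = sqrt(2 + J)
H(5, 0)*C(-42) = (2 - 1*0)*sqrt(2 - 42) = (2 + 0)*sqrt(-40) = 2*(2*I*sqrt(10)) = 4*I*sqrt(10)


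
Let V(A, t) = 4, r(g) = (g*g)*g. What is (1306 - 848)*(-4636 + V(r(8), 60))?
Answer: -2121456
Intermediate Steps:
r(g) = g³ (r(g) = g²*g = g³)
(1306 - 848)*(-4636 + V(r(8), 60)) = (1306 - 848)*(-4636 + 4) = 458*(-4632) = -2121456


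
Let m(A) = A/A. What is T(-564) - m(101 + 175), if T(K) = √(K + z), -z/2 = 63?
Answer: -1 + I*√690 ≈ -1.0 + 26.268*I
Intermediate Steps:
z = -126 (z = -2*63 = -126)
m(A) = 1
T(K) = √(-126 + K) (T(K) = √(K - 126) = √(-126 + K))
T(-564) - m(101 + 175) = √(-126 - 564) - 1*1 = √(-690) - 1 = I*√690 - 1 = -1 + I*√690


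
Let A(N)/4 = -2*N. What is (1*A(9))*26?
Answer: -1872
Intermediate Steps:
A(N) = -8*N (A(N) = 4*(-2*N) = -8*N)
(1*A(9))*26 = (1*(-8*9))*26 = (1*(-72))*26 = -72*26 = -1872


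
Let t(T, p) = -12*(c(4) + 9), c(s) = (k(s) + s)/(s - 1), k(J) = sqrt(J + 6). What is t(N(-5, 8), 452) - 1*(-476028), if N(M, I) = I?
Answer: 475904 - 4*sqrt(10) ≈ 4.7589e+5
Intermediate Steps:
k(J) = sqrt(6 + J)
c(s) = (s + sqrt(6 + s))/(-1 + s) (c(s) = (sqrt(6 + s) + s)/(s - 1) = (s + sqrt(6 + s))/(-1 + s))
t(T, p) = -124 - 4*sqrt(10) (t(T, p) = -12*((4 + sqrt(6 + 4))/(-1 + 4) + 9) = -12*((4 + sqrt(10))/3 + 9) = -12*((4/3 + sqrt(10)/3) + 9) = -12*(31/3 + sqrt(10)/3) = -124 - 4*sqrt(10))
t(N(-5, 8), 452) - 1*(-476028) = (-124 - 4*sqrt(10)) - 1*(-476028) = (-124 - 4*sqrt(10)) + 476028 = 475904 - 4*sqrt(10)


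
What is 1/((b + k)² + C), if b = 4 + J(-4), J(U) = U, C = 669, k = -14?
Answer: 1/865 ≈ 0.0011561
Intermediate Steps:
b = 0 (b = 4 - 4 = 0)
1/((b + k)² + C) = 1/((0 - 14)² + 669) = 1/((-14)² + 669) = 1/(196 + 669) = 1/865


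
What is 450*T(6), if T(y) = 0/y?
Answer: 0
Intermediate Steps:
T(y) = 0
450*T(6) = 450*0 = 0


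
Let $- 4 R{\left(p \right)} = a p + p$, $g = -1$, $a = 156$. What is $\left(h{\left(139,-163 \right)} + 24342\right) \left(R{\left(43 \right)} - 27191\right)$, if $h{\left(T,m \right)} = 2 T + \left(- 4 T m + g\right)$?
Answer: $- \frac{13312757205}{4} \approx -3.3282 \cdot 10^{9}$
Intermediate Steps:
$h{\left(T,m \right)} = -1 + 2 T - 4 T m$ ($h{\left(T,m \right)} = 2 T + \left(- 4 T m - 1\right) = 2 T - \left(1 + 4 T m\right) = -1 + 2 T - 4 T m$)
$R{\left(p \right)} = - \frac{157 p}{4}$ ($R{\left(p \right)} = - \frac{156 p + p}{4} = - \frac{157 p}{4}$)
$\left(h{\left(139,-163 \right)} + 24342\right) \left(R{\left(43 \right)} - 27191\right) = \left(\left(-1 + 2 \cdot 139 - 556 \left(-163\right)\right) + 24342\right) \left(\left(- \frac{157}{4}\right) 43 - 27191\right) = \left(\left(-1 + 278 + 90628\right) + 24342\right) \left(- \frac{6751}{4} - 27191\right) = \left(90905 + 24342\right) \left(- \frac{115515}{4}\right) = 115247 \left(- \frac{115515}{4}\right) = - \frac{13312757205}{4}$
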